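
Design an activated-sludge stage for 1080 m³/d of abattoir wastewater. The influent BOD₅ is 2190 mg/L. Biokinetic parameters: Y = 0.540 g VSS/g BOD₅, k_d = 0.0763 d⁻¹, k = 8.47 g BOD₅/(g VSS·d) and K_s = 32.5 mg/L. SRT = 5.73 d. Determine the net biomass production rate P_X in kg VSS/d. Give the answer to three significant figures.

Effluent substrate depends only on kinetics and SRT: S = K_s(1 + k_d θ_c) / [θ_c(Yk − k_d) − 1] = 32.5 × (1 + 0.0763 × 5.73) / [5.73 × (0.540 × 8.47 − 0.0763) − 1] = 46.71 / 24.77 = 1.886 mg/L.
Correct the yield for decay: Y_obs = Y/(1 + k_d θ_c) = 0.540 / (1 + 0.0763 × 5.73) = 0.540 / 1.437 = 0.3757.
Substrate removed = Q·(S₀ − S) = 1080 m³/d × (2190 − 1.89) g/m³ = 2.36×10^6 g/d = 2363 kg/d.
Net biomass production P_X = Y_obs × Q·(S₀ − S) = 0.3757 × 2363 = 887.9 kg VSS/d.

P_X ≈ 888 kg VSS/d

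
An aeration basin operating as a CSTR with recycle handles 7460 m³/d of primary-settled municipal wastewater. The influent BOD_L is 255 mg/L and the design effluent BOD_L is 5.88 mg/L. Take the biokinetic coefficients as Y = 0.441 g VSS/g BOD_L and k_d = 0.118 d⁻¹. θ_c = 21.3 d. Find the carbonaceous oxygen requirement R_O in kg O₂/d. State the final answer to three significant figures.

Y_obs = Y / (1 + k_d θ_c) = 0.441 / (1 + 0.118 × 21.3) = 0.441 / 3.513 = 0.1255.
Q·(S₀ − S) = 7460 × (255 − 5.88) × 10⁻³ = 1858 kg/d removed.
P_X = Y_obs·Q·(S₀ − S) = 0.1255 × 1858 = 233.3 kg VSS/d.
Carbonaceous O₂ demand = substrate oxidised − cell-mass equivalent = 1858 − 1.42 × 233.3 = 1527 kg O₂/d.

R_O ≈ 1530 kg O₂/d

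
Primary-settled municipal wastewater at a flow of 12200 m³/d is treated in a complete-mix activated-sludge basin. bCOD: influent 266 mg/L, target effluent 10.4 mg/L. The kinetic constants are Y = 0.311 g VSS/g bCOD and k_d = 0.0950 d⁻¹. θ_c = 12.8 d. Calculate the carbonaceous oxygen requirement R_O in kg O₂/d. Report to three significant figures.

Correct the yield for decay: Y_obs = Y/(1 + k_d θ_c) = 0.311 / (1 + 0.0950 × 12.8) = 0.311 / 2.216 = 0.1403.
Q·(S₀ − S) = 12200 × (266 − 10.4) × 10⁻³ = 3118 kg/d removed.
Biomass synthesised: P_X = Y_obs × 3118 = 437.6 kg VSS/d.
R_O = Q·ΔS − 1.42 P_X = 3118 − 621.4 = 2497 kg O₂/d.

R_O ≈ 2500 kg O₂/d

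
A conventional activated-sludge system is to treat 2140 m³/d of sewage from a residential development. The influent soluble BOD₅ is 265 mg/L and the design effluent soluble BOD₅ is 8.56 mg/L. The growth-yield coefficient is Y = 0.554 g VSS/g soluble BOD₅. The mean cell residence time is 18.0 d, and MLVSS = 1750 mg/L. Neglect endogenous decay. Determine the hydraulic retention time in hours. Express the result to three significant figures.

Biomass mass balance (decay neglected): V·X = Y·Q·(S₀ − S)·θ_c, so V = 0.554 × 2140 × (265 − 8.56) × 18.0 / 1750 = 3127 m³.
Hydraulic retention time τ = V/Q = 3127 / 2140 = 1.461 d = 35.07 h.

τ ≈ 35.1 h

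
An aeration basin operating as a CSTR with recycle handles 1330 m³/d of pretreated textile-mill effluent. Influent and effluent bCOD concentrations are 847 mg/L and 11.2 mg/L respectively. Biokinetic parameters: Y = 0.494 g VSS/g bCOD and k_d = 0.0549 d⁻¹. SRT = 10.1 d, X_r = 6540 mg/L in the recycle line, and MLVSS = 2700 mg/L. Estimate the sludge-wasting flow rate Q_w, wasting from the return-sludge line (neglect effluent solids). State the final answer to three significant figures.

Q_w ≈ 54.0 m³/d

From the SRT design equation V = Y Q (S₀−S) θ_c / [X (1 + k_d θ_c)] = 0.494 × 1330 × (847 − 11.2) × 10.1 / [2700 × (1 + 0.0549 × 10.1)] = 5.55×10^6 / 4197 = 1321 m³.
θ_c = V·X/(Q_w·X_r) when wasting from the recycle, so Q_w = V·X/(θ_c·X_r) = 1321 × 2700 / (10.1 × 6540) = 54.02 m³/d.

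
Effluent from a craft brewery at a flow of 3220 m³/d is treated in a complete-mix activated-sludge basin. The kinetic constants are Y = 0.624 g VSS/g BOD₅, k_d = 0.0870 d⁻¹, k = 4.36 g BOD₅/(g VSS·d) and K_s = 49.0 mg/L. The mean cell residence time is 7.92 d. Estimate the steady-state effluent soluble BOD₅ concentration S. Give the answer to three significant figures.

S ≈ 4.17 mg/L

For a completely mixed reactor with recycle the Lawrence–McCarty relation gives S = K_s·(1 + k_d·θ_c) / [θ_c·(Y·k − k_d) − 1] = 49.0 × (1 + 0.0870 × 7.92) / [7.92 × (0.624 × 4.36 − 0.0870) − 1] = 82.76 / 19.86 = 4.168 mg/L.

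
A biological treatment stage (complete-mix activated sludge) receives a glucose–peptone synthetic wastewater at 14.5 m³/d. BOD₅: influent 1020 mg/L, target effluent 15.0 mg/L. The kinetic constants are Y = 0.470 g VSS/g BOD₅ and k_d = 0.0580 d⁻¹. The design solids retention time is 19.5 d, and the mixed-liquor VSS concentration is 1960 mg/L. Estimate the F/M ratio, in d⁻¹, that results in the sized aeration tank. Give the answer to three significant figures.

Rearranging the biomass balance for a CMAS with decay, V = Y·Q·ΔS·θ_c / [X·(1+k_d θ_c)] = 0.470 × 14.5 × (1020 − 15.0) × 19.5 / [1960 × (1 + 0.0580 × 19.5)] = 1.34×10^5 / 4177 = 31.98 m³.
F/M = Q·S₀ / (V·X) = 14.5 × 1020 / (31.98 × 1960) = 0.2360 g BOD₅·(g VSS·d)⁻¹.

F/M ≈ 0.236 d⁻¹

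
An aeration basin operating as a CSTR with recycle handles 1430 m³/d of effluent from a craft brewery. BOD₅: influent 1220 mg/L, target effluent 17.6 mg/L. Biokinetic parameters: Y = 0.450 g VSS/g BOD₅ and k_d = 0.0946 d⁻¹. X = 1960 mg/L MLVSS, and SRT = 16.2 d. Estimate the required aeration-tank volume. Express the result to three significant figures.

V ≈ 2530 m³

From the SRT design equation V = Y Q (S₀−S) θ_c / [X (1 + k_d θ_c)] = 0.450 × 1430 × (1220 − 17.6) × 16.2 / [1960 × (1 + 0.0946 × 16.2)] = 1.25×10^7 / 4964 = 2525 m³.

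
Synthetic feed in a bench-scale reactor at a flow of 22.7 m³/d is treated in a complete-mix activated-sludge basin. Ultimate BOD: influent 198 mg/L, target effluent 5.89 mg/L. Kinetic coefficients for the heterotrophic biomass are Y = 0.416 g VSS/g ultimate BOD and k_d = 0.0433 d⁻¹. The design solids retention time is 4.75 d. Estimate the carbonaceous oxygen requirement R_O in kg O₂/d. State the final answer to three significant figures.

R_O ≈ 2.22 kg O₂/d

Y_obs = Y / (1 + k_d θ_c) = 0.416 / (1 + 0.0433 × 4.75) = 0.416 / 1.206 = 0.3450.
Substrate removed = Q·(S₀ − S) = 22.7 m³/d × (198 − 5.89) g/m³ = 4.36×10^3 g/d = 4.361 kg/d.
Net sludge production P_X = 0.3450 × 4.361 = 1.505 kg VSS/d.
Carbonaceous O₂ demand = substrate oxidised − cell-mass equivalent = 4.361 − 1.42 × 1.505 = 2.224 kg O₂/d.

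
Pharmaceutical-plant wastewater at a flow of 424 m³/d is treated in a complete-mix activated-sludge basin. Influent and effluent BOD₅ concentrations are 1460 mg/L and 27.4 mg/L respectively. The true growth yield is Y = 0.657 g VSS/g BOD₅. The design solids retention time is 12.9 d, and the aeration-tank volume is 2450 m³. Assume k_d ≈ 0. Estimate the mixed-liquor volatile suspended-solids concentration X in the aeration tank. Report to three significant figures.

From V·X = Y·Q·(S₀ − S)·θ_c (decay neglected): X = 0.657 × 424 × (1460 − 27.4) × 12.9 / 2450 = 2101 mg/L.

X ≈ 2100 mg/L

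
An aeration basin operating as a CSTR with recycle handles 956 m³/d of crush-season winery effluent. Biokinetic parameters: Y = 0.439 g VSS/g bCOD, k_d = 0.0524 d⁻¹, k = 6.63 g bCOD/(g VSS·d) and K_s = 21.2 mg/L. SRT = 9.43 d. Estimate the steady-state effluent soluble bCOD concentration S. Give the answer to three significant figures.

S ≈ 1.22 mg/L

From the Monod/SRT balance for a CMAS, S = K_s·(1+k_d θ_c)/[θ_c·(Y k − k_d) − 1] = 21.2 × (1 + 0.0524 × 9.43) / [9.43 × (0.439 × 6.63 − 0.0524) − 1] = 31.68 / 25.95 = 1.221 mg/L.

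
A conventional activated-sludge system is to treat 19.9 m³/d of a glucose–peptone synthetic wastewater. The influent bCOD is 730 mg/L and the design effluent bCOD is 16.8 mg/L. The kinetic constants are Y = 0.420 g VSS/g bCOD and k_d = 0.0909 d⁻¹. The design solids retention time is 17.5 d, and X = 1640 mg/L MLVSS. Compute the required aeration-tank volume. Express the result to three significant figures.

From the SRT design equation V = Y Q (S₀−S) θ_c / [X (1 + k_d θ_c)] = 0.420 × 19.9 × (730 − 16.8) × 17.5 / [1640 × (1 + 0.0909 × 17.5)] = 1.04×10^5 / 4249 = 24.55 m³.

V ≈ 24.6 m³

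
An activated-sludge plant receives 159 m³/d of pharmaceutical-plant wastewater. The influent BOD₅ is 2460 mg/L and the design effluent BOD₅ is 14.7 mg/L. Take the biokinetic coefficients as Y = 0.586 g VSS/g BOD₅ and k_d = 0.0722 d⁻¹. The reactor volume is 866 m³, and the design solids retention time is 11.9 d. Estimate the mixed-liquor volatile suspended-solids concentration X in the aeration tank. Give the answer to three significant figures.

X = Y·Q·ΔS·θ_c / [V·(1 + k_d θ_c)] = 0.586 × 159 × (2460 − 14.7) × 11.9 / [866 × (1 + 0.0722 × 11.9)] = 1684 mg/L.

X ≈ 1680 mg/L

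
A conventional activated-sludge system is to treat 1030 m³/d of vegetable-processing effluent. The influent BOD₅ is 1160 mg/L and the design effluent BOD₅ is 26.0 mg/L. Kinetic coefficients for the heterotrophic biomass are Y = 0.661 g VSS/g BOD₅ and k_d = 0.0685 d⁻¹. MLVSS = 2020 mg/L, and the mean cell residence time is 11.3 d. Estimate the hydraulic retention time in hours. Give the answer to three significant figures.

From the SRT design equation V = Y Q (S₀−S) θ_c / [X (1 + k_d θ_c)] = 0.661 × 1030 × (1160 − 26.0) × 11.3 / [2020 × (1 + 0.0685 × 11.3)] = 8.72×10^6 / 3584 = 2435 m³.
τ = V/Q = 2435/1030 = 2.364 d, or 56.73 h.

τ ≈ 56.7 h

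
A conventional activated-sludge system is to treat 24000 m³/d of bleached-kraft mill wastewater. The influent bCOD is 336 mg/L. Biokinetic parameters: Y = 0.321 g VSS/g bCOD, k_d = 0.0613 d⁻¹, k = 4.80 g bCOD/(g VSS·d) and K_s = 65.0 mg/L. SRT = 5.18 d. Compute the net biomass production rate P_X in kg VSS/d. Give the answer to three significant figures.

Effluent substrate depends only on kinetics and SRT: S = K_s(1 + k_d θ_c) / [θ_c(Yk − k_d) − 1] = 65.0 × (1 + 0.0613 × 5.18) / [5.18 × (0.321 × 4.80 − 0.0613) − 1] = 85.64 / 6.664 = 12.85 mg/L.
Y_obs = Y / (1 + k_d θ_c) = 0.321 / (1 + 0.0613 × 5.18) = 0.321 / 1.318 = 0.2436.
Substrate removed = Q·(S₀ − S) = 24000 m³/d × (336 − 12.9) g/m³ = 7.75×10^6 g/d = 7754 kg/d.
So the net sludge growth is P_X = 0.2436 × 7754 = 1889 kg VSS/d.

P_X ≈ 1890 kg VSS/d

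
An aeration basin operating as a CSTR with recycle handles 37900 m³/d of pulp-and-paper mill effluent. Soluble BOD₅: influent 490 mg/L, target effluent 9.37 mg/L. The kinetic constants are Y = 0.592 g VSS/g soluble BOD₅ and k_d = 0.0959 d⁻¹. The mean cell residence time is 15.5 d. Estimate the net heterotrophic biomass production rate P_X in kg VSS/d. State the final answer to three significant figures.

Observed yield with endogenous decay: Y_obs = Y / (1 + k_d·θ_c) = 0.592 / (1 + 0.0959 × 15.5) = 0.592 / 2.486 = 0.2381 g VSS/g soluble BOD₅.
Mass of soluble BOD₅ removed per day: Q(S₀ − S) = 37900 × 480.6 g/m³ = 18216 kg/d.
So the net sludge growth is P_X = 0.2381 × 18216 = 4337 kg VSS/d.

P_X ≈ 4340 kg VSS/d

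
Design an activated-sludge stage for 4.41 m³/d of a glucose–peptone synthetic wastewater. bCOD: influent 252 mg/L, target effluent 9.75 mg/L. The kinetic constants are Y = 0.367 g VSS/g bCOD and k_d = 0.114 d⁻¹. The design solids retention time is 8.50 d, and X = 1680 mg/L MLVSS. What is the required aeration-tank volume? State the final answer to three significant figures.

V ≈ 1.01 m³

From the SRT design equation V = Y Q (S₀−S) θ_c / [X (1 + k_d θ_c)] = 0.367 × 4.41 × (252 − 9.75) × 8.50 / [1680 × (1 + 0.114 × 8.50)] = 3.33×10^3 / 3308 = 1.007 m³.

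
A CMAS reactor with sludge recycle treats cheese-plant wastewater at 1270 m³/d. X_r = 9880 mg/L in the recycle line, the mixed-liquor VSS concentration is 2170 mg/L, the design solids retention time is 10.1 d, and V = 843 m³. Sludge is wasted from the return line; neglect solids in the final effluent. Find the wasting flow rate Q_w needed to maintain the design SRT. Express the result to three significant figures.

Q_w ≈ 18.3 m³/d

Wasting from the return line (neglecting effluent solids): Q_w = V·X / (θ_c·X_r) = 843.0 × 2170 / (10.1 × 9880) = 18.33 m³/d.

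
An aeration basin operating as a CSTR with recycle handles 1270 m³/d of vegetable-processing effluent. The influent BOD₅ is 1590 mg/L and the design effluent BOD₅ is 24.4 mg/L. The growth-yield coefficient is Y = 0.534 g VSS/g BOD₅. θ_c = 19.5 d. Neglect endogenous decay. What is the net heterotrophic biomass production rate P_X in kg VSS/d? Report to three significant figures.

P_X ≈ 1060 kg VSS/d

With endogenous decay neglected, the observed yield equals the true yield: Y_obs = Y = 0.534 g VSS/g BOD₅.
Substrate removed = Q·(S₀ − S) = 1270 m³/d × (1590 − 24.4) g/m³ = 1.99×10^6 g/d = 1988 kg/d.
So the net sludge growth is P_X = 0.5340 × 1988 = 1062 kg VSS/d.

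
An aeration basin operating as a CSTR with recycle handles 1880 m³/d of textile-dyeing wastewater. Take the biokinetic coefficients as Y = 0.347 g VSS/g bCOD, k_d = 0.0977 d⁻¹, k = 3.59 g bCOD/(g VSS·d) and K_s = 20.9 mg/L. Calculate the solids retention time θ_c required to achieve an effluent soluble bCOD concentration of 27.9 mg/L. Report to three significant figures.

θ_c ≈ 1.63 d

At the target effluent, Y k S/(K_s+S) = 0.347×3.59×27.9/48.80 = 0.7122 d⁻¹.
Then 1/θ_c = μ − k_d = 0.7122 − 0.0977 = 0.6145 d⁻¹, giving θ_c = 1.627 d.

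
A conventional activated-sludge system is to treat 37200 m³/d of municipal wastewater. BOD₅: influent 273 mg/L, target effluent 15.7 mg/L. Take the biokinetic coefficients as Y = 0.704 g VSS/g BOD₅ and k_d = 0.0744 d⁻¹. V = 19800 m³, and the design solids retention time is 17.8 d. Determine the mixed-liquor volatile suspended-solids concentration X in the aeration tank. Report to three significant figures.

X ≈ 2610 mg/L

X = Y·Q·ΔS·θ_c / [V·(1 + k_d θ_c)] = 0.704 × 37200 × (273 − 15.7) × 17.8 / [19800 × (1 + 0.0744 × 17.8)] = 2606 mg/L.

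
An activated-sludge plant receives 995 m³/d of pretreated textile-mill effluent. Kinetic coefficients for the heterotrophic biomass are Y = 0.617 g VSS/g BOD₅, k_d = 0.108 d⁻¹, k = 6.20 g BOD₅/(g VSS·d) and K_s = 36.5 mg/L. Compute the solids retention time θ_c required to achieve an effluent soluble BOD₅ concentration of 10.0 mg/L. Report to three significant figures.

θ_c ≈ 1.40 d

From 1/θ_c = Y·k·S/(K_s + S) − k_d: Y·k·S/(K_s+S) = 0.617 × 6.20 × 10.0 / (36.5 + 10.0) = 0.8227 d⁻¹.
Then 1/θ_c = μ − k_d = 0.8227 − 0.108 = 0.7147 d⁻¹, giving θ_c = 1.399 d.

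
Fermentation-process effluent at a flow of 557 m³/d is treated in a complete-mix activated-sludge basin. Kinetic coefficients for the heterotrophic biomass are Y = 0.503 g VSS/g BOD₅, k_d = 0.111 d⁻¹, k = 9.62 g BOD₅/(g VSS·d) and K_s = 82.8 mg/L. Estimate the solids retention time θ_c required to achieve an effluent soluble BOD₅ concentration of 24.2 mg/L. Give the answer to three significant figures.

From 1/θ_c = Y·k·S/(K_s + S) − k_d: Y·k·S/(K_s+S) = 0.503 × 9.62 × 24.2 / (82.8 + 24.2) = 1.094 d⁻¹.
Then 1/θ_c = μ − k_d = 1.094 − 0.111 = 0.9834 d⁻¹, giving θ_c = 1.017 d.

θ_c ≈ 1.02 d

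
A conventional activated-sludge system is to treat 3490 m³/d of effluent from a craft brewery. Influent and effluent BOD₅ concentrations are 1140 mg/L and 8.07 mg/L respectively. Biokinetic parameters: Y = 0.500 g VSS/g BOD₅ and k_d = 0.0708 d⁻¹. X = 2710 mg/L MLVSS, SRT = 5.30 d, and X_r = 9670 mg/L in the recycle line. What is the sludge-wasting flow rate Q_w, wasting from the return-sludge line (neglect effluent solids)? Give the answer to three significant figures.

Q_w ≈ 149 m³/d

Steady-state biomass mass balance: V·X·(1 + k_d·θ_c) = Y·Q·(S₀ − S)·θ_c, so V = 0.500 × 3490 × (1140 − 8.07) × 5.30 / [2710 × (1 + 0.0708 × 5.30)] = 1.05×10^7 / 3727 = 2809 m³.
Q_w = (V·X)/(θ_c X_r) = 2809 × 2710 / (5.30 × 9670) = 148.5 m³/d.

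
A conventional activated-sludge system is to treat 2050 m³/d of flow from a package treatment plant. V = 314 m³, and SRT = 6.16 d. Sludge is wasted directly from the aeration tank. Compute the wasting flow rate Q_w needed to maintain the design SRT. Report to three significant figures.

Wasting from the aeration tank: Q_w = V / θ_c = 314.0 / 6.16 = 50.97 m³/d.

Q_w ≈ 51.0 m³/d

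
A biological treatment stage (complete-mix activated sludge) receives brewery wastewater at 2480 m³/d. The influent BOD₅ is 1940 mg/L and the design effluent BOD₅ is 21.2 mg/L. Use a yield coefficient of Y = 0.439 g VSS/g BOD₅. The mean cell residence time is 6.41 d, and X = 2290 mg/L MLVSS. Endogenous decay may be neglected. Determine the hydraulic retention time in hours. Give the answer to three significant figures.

V·X = Y·Q·ΔS·θ_c gives V = 0.439 × 2480 × (1940 − 21.2) × 6.41 / 2290 = 5847 m³.
τ = V/Q = 5847/2480 = 2.358 d, or 56.59 h.

τ ≈ 56.6 h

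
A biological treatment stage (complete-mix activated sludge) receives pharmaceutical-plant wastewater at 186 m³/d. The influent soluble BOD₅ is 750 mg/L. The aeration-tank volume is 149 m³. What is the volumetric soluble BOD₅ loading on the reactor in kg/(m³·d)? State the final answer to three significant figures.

L_v ≈ 0.936 kg soluble BOD₅/(m³·d)

Applied soluble BOD₅ load per unit volume = Q·S₀/V = (186 × 750/1000)/149.0 = 0.9362 kg soluble BOD₅·m⁻³·d⁻¹.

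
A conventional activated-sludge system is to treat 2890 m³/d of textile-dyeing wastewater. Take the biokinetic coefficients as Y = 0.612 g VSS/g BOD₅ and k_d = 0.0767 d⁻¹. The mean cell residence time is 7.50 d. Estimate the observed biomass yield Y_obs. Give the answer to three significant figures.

Correct the yield for decay: Y_obs = Y/(1 + k_d θ_c) = 0.612 / (1 + 0.0767 × 7.50) = 0.612 / 1.575 = 0.3885.

Y_obs ≈ 0.389 g VSS/g BOD₅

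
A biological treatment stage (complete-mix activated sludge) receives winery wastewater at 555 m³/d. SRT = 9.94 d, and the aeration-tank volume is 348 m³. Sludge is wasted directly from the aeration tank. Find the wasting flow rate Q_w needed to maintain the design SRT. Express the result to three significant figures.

For wasting at MLVSS concentration, Q_w = V/θ_c = 348.0/9.94 = 35.01 m³/d.

Q_w ≈ 35.0 m³/d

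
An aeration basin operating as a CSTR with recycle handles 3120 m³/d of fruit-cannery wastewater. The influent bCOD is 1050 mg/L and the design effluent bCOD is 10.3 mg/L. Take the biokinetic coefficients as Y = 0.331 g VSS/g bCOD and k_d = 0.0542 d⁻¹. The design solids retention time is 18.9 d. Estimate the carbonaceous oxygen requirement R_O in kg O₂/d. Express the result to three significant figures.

Y_obs = Y / (1 + k_d θ_c) = 0.331 / (1 + 0.0542 × 18.9) = 0.331 / 2.024 = 0.1635.
Mass of bCOD removed per day: Q(S₀ − S) = 3120 × 1040 g/m³ = 3244 kg/d.
Net sludge production P_X = 0.1635 × 3244 = 530.4 kg VSS/d.
Carbonaceous O₂ demand = substrate oxidised − cell-mass equivalent = 3244 − 1.42 × 530.4 = 2491 kg O₂/d.

R_O ≈ 2490 kg O₂/d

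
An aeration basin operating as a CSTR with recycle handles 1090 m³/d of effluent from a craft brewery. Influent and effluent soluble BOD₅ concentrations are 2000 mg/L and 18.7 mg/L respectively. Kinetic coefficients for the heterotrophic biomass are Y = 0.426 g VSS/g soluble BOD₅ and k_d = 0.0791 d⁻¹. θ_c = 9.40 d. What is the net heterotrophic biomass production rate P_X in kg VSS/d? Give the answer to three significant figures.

P_X ≈ 528 kg VSS/d

Observed yield with endogenous decay: Y_obs = Y / (1 + k_d·θ_c) = 0.426 / (1 + 0.0791 × 9.40) = 0.426 / 1.744 = 0.2443 g VSS/g soluble BOD₅.
Q·(S₀ − S) = 1090 × (2000 − 18.7) × 10⁻³ = 2160 kg/d removed.
Net biomass production P_X = Y_obs × Q·(S₀ − S) = 0.2443 × 2160 = 527.7 kg VSS/d.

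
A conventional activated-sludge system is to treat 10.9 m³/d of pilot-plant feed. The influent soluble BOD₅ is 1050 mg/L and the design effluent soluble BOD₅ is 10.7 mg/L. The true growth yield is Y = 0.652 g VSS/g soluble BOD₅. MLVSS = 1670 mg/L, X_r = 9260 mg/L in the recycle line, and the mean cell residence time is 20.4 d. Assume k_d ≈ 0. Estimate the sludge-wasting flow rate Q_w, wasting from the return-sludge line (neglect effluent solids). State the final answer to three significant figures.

Q_w ≈ 0.798 m³/d

With k_d = 0 the design equation reduces to V = Y Q (S₀−S) θ_c / X = 0.652 × 10.9 × (1050 − 10.7) × 20.4 / 1670 = 90.23 m³.
Wasting from the return line (neglecting effluent solids): Q_w = V·X / (θ_c·X_r) = 90.23 × 1670 / (20.4 × 9260) = 0.7976 m³/d.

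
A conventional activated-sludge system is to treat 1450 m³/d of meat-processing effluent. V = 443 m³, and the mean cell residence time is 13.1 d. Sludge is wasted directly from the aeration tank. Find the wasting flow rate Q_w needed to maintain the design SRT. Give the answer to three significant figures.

For wasting at MLVSS concentration, Q_w = V/θ_c = 443.0/13.1 = 33.82 m³/d.

Q_w ≈ 33.8 m³/d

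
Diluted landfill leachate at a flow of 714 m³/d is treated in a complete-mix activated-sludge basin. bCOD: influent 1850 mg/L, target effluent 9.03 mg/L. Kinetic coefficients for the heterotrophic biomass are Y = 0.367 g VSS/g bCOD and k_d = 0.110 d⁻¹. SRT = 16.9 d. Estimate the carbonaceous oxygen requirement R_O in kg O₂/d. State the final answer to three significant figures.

Y_obs = Y / (1 + k_d θ_c) = 0.367 / (1 + 0.110 × 16.9) = 0.367 / 2.859 = 0.1284.
Q·(S₀ − S) = 714 × (1850 − 9.03) × 10⁻³ = 1314 kg/d removed.
Net sludge production P_X = 0.1284 × 1314 = 168.7 kg VSS/d.
R_O = Q·ΔS − 1.42 P_X = 1314 − 239.6 = 1075 kg O₂/d.

R_O ≈ 1070 kg O₂/d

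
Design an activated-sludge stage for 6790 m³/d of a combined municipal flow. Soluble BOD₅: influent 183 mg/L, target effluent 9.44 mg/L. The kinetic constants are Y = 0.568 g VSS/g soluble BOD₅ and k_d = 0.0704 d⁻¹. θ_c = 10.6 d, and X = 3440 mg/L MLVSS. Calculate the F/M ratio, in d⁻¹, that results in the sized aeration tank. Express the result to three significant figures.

F/M ≈ 0.306 d⁻¹

Steady-state biomass mass balance: V·X·(1 + k_d·θ_c) = Y·Q·(S₀ − S)·θ_c, so V = 0.568 × 6790 × (183 − 9.44) × 10.6 / [3440 × (1 + 0.0704 × 10.6)] = 7.1×10^6 / 6007 = 1181 m³.
F/M = applied load / biomass = Q·S₀/(V·X) = 6790 × 183 / (1181 × 3440) = 0.3058 d⁻¹.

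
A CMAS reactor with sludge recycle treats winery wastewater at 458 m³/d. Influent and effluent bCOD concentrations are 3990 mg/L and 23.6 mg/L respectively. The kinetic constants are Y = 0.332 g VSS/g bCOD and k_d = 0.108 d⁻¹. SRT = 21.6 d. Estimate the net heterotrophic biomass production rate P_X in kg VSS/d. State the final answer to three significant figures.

Correct the yield for decay: Y_obs = Y/(1 + k_d θ_c) = 0.332 / (1 + 0.108 × 21.6) = 0.332 / 3.333 = 0.09962.
Mass of bCOD removed per day: Q(S₀ − S) = 458 × 3966 g/m³ = 1817 kg/d.
So the net sludge growth is P_X = 0.09962 × 1817 = 181.0 kg VSS/d.

P_X ≈ 181 kg VSS/d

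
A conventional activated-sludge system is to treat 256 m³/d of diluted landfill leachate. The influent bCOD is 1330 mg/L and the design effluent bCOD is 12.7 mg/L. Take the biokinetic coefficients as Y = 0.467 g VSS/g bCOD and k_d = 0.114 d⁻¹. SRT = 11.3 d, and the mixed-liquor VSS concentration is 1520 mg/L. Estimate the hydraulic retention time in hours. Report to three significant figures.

Rearranging the biomass balance for a CMAS with decay, V = Y·Q·ΔS·θ_c / [X·(1+k_d θ_c)] = 0.467 × 256 × (1330 − 12.7) × 11.3 / [1520 × (1 + 0.114 × 11.3)] = 1.78×10^6 / 3478 = 511.7 m³.
Hydraulic retention time τ = V/Q = 511.7 / 256 = 1.999 d = 47.97 h.

τ ≈ 48.0 h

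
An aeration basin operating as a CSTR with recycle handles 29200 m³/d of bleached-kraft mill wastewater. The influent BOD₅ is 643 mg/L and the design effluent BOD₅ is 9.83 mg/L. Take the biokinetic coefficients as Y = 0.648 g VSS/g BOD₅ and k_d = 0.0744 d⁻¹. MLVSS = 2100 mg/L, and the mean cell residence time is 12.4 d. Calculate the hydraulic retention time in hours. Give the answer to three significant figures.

τ ≈ 30.2 h

Steady-state biomass mass balance: V·X·(1 + k_d·θ_c) = Y·Q·(S₀ − S)·θ_c, so V = 0.648 × 29200 × (643 − 9.83) × 12.4 / [2100 × (1 + 0.0744 × 12.4)] = 1.49×10^8 / 4037 = 36796 m³.
τ = V/Q = 36796/29200 = 1.260 d, or 30.24 h.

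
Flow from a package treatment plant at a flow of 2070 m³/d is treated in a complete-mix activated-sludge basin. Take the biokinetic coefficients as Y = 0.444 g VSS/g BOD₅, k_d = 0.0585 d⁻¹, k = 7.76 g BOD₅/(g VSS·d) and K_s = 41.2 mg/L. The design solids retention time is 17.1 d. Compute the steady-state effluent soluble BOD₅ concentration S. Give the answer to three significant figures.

S ≈ 1.45 mg/L

Effluent substrate depends only on kinetics and SRT: S = K_s(1 + k_d θ_c) / [θ_c(Yk − k_d) − 1] = 41.2 × (1 + 0.0585 × 17.1) / [17.1 × (0.444 × 7.76 − 0.0585) − 1] = 82.41 / 56.92 = 1.448 mg/L.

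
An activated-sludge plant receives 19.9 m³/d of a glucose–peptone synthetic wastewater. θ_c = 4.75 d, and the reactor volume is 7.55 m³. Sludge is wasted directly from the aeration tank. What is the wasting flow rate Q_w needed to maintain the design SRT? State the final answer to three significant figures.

Wasting from the aeration tank: Q_w = V / θ_c = 7.550 / 4.75 = 1.589 m³/d.

Q_w ≈ 1.59 m³/d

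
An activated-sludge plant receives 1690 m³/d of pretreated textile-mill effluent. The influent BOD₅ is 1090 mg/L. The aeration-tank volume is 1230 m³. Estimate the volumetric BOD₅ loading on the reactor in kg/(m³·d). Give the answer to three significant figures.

Applied BOD₅ load per unit volume = Q·S₀/V = (1690 × 1090/1000)/1230 = 1.498 kg BOD₅·m⁻³·d⁻¹.

L_v ≈ 1.50 kg BOD₅/(m³·d)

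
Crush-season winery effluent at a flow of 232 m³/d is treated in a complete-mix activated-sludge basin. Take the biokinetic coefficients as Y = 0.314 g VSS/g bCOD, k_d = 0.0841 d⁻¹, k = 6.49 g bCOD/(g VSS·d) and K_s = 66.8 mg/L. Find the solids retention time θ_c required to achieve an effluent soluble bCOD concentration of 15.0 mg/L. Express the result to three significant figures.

At the target effluent, Y k S/(K_s+S) = 0.314×6.49×15.0/81.80 = 0.3737 d⁻¹.
θ_c = 1/(μ − k_d) = 1/(0.3737 − 0.0841) = 1/0.2896 = 3.453 d.

θ_c ≈ 3.45 d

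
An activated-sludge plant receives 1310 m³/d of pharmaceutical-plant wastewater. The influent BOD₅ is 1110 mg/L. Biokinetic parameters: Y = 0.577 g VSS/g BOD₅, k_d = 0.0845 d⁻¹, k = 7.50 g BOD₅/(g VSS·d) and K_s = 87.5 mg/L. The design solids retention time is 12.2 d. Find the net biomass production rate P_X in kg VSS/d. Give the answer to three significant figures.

P_X ≈ 412 kg VSS/d

Effluent substrate depends only on kinetics and SRT: S = K_s(1 + k_d θ_c) / [θ_c(Yk − k_d) − 1] = 87.5 × (1 + 0.0845 × 12.2) / [12.2 × (0.577 × 7.50 − 0.0845) − 1] = 177.7 / 50.76 = 3.501 mg/L.
Y_obs = Y / (1 + k_d θ_c) = 0.577 / (1 + 0.0845 × 12.2) = 0.577 / 2.031 = 0.2841.
ΔS = 1110 − 3.50 = 1106 mg/L, so the substrate removal rate is 1310 × 1106/1000 = 1450 kg BOD₅/d.
So the net sludge growth is P_X = 0.2841 × 1450 = 411.8 kg VSS/d.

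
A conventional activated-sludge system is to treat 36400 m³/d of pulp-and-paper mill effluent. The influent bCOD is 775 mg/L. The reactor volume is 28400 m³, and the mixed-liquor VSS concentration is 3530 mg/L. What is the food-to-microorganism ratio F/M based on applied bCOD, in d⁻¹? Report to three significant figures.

F/M ≈ 0.281 d⁻¹

F/M = Q·S₀ / (V·X) = 36400 × 775 / (28400 × 3530) = 0.2814 g bCOD·(g VSS·d)⁻¹.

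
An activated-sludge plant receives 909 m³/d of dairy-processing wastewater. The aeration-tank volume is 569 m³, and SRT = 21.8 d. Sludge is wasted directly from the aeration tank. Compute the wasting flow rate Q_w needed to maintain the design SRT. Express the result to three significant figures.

Q_w ≈ 26.1 m³/d

With mixed-liquor wasting, θ_c = V/Q_w, so Q_w = V/θ_c = 569.0/21.8 = 26.10 m³/d.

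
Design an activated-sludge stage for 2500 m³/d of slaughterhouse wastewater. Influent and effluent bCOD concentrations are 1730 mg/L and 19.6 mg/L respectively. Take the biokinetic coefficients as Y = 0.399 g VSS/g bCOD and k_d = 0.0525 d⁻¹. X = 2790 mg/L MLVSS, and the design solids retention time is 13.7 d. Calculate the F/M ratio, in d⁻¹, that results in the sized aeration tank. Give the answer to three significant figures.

F/M ≈ 0.318 d⁻¹

From the SRT design equation V = Y Q (S₀−S) θ_c / [X (1 + k_d θ_c)] = 0.399 × 2500 × (1730 − 19.6) × 13.7 / [2790 × (1 + 0.0525 × 13.7)] = 2.34×10^7 / 4797 = 4873 m³.
Food-to-microorganism ratio F/M = Q S₀ / (V X) = 2500 × 1730 / (4873 × 2790) = 0.3181 d⁻¹.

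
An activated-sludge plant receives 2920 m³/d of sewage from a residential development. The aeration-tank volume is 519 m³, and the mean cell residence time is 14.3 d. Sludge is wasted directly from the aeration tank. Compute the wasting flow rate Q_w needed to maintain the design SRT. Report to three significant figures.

For wasting at MLVSS concentration, Q_w = V/θ_c = 519.0/14.3 = 36.29 m³/d.

Q_w ≈ 36.3 m³/d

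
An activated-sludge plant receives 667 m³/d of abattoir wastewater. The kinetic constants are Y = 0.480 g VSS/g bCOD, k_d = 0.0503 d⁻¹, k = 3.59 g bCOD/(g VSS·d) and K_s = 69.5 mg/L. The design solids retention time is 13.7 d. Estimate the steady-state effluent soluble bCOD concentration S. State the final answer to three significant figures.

From the Monod/SRT balance for a CMAS, S = K_s·(1+k_d θ_c)/[θ_c·(Y k − k_d) − 1] = 69.5 × (1 + 0.0503 × 13.7) / [13.7 × (0.480 × 3.59 − 0.0503) − 1] = 117.4 / 21.92 = 5.356 mg/L.

S ≈ 5.36 mg/L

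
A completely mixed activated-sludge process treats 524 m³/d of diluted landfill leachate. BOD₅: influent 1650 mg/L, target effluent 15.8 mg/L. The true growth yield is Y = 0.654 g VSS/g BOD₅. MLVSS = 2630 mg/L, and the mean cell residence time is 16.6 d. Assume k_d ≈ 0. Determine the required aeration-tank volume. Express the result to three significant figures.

V ≈ 3530 m³

With k_d = 0 the design equation reduces to V = Y Q (S₀−S) θ_c / X = 0.654 × 524 × (1650 − 15.8) × 16.6 / 2630 = 3535 m³.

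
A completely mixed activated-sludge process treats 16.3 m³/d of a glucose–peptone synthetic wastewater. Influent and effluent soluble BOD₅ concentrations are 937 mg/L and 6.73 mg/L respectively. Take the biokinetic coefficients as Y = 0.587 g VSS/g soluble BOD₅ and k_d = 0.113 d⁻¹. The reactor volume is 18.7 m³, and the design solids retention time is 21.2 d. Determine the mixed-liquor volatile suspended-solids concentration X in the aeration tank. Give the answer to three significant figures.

X ≈ 2970 mg/L

Solving the biomass balance for X: X = Y Q (S₀−S) θ_c / [V (1+k_d θ_c)] = 0.587 × 16.3 × (937 − 6.73) × 21.2 / [18.7 × (1 + 0.113 × 21.2)] = 2972 mg/L.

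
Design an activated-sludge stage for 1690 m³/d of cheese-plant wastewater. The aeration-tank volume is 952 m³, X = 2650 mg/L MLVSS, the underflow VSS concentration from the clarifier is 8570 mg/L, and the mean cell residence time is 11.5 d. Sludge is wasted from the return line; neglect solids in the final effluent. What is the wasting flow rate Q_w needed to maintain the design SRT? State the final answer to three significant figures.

Q_w = (V·X)/(θ_c X_r) = 952.0 × 2650 / (11.5 × 8570) = 25.60 m³/d.

Q_w ≈ 25.6 m³/d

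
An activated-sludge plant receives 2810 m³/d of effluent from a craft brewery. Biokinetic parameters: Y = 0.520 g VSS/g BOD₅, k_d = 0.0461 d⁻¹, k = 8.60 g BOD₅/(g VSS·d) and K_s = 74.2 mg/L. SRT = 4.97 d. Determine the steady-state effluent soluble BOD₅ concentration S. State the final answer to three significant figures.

For a completely mixed reactor with recycle the Lawrence–McCarty relation gives S = K_s·(1 + k_d·θ_c) / [θ_c·(Y·k − k_d) − 1] = 74.2 × (1 + 0.0461 × 4.97) / [4.97 × (0.520 × 8.60 − 0.0461) − 1] = 91.20 / 21.00 = 4.344 mg/L.

S ≈ 4.34 mg/L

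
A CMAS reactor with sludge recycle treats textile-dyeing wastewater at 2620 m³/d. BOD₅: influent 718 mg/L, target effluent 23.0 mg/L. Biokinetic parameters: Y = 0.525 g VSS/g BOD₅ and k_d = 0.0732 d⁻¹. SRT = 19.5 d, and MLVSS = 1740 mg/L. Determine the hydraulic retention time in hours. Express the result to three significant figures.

τ ≈ 40.4 h

From the SRT design equation V = Y Q (S₀−S) θ_c / [X (1 + k_d θ_c)] = 0.525 × 2620 × (718 − 23.0) × 19.5 / [1740 × (1 + 0.0732 × 19.5)] = 1.86×10^7 / 4224 = 4414 m³.
HRT = V/Q = 4414 m³ / 2620 m³·d⁻¹ = 1.685 d × 24 = 40.43 h.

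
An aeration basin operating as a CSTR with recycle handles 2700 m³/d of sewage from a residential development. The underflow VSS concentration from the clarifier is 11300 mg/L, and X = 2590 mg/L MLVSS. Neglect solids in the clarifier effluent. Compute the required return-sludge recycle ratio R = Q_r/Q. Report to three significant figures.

R ≈ 0.297

Mass balance around the secondary clarifier (neglecting effluent solids): R = X / (X_r − X) = 2590 / (11300 − 2590) = 0.2974.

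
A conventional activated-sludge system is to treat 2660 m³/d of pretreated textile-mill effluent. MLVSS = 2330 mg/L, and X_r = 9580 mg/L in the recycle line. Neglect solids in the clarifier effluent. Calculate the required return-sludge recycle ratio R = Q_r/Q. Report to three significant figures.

R ≈ 0.321

Solids balance on the clarifier gives (1+R)X = R·X_r, so R = X/(X_r − X) = 2330 / (9580 − 2330) = 0.3214.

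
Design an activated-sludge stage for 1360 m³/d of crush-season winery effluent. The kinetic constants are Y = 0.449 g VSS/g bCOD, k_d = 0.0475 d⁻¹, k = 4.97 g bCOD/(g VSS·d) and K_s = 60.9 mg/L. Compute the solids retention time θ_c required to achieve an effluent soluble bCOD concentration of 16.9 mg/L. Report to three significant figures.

θ_c ≈ 2.29 d

At the target effluent, Y k S/(K_s+S) = 0.449×4.97×16.9/77.80 = 0.4847 d⁻¹.
θ_c = 1/(μ − k_d) = 1/(0.4847 − 0.0475) = 1/0.4372 = 2.287 d.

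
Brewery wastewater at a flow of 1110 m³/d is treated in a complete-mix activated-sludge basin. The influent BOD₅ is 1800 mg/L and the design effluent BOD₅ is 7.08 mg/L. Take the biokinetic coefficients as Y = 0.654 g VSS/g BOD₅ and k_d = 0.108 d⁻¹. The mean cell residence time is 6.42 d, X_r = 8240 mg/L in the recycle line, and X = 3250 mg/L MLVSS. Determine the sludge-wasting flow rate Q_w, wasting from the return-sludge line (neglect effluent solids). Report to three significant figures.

Steady-state biomass mass balance: V·X·(1 + k_d·θ_c) = Y·Q·(S₀ − S)·θ_c, so V = 0.654 × 1110 × (1800 − 7.08) × 6.42 / [3250 × (1 + 0.108 × 6.42)] = 8.36×10^6 / 5503 = 1518 m³.
θ_c = V·X/(Q_w·X_r) when wasting from the recycle, so Q_w = V·X/(θ_c·X_r) = 1518 × 3250 / (6.42 × 8240) = 93.28 m³/d.

Q_w ≈ 93.3 m³/d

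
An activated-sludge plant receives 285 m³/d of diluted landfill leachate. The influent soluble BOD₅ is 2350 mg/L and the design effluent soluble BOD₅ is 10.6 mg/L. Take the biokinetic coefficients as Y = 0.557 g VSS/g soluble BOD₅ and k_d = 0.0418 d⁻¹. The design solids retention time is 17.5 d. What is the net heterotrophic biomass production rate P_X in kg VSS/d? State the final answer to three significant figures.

P_X ≈ 214 kg VSS/d

Observed yield with endogenous decay: Y_obs = Y / (1 + k_d·θ_c) = 0.557 / (1 + 0.0418 × 17.5) = 0.557 / 1.732 = 0.3217 g VSS/g soluble BOD₅.
Q·(S₀ − S) = 285 × (2350 − 10.6) × 10⁻³ = 666.7 kg/d removed.
So the net sludge growth is P_X = 0.3217 × 666.7 = 214.5 kg VSS/d.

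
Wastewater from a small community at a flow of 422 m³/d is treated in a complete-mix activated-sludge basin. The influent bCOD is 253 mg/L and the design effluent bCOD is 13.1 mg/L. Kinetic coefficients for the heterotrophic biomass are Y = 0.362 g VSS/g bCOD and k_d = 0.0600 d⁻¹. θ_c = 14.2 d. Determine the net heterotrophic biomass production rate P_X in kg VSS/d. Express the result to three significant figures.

The observed yield is Y_obs = Y/(1 + k_d·θ_c) = 0.362 / (1 + 0.0600 × 14.2) = 0.362 / 1.852 = 0.1955 g VSS per g bCOD removed.
Substrate removed = Q·(S₀ − S) = 422 m³/d × (253 − 13.1) g/m³ = 1.01×10^5 g/d = 101.2 kg/d.
Biomass produced: P_X = Y_obs·Q·ΔS = 0.1955 × 101.2 ≈ 19.79 kg VSS/d.

P_X ≈ 19.8 kg VSS/d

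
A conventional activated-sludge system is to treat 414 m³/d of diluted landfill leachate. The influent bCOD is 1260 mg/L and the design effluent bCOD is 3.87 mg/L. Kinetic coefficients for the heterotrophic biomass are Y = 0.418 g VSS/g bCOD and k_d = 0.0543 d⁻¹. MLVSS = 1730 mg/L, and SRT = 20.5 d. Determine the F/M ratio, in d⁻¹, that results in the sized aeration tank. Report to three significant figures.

F/M ≈ 0.247 d⁻¹

Steady-state biomass mass balance: V·X·(1 + k_d·θ_c) = Y·Q·(S₀ − S)·θ_c, so V = 0.418 × 414 × (1260 − 3.87) × 20.5 / [1730 × (1 + 0.0543 × 20.5)] = 4.46×10^6 / 3656 = 1219 m³.
F/M = Q·S₀ / (V·X) = 414 × 1260 / (1219 × 1730) = 0.2474 g bCOD·(g VSS·d)⁻¹.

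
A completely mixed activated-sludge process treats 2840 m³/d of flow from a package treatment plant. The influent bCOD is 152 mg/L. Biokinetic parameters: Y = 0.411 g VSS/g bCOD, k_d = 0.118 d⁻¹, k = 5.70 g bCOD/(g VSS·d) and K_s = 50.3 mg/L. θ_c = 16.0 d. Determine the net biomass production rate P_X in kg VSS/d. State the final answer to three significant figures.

For a completely mixed reactor with recycle the Lawrence–McCarty relation gives S = K_s·(1 + k_d·θ_c) / [θ_c·(Y·k − k_d) − 1] = 50.3 × (1 + 0.118 × 16.0) / [16.0 × (0.411 × 5.70 − 0.118) − 1] = 145.3 / 34.60 = 4.199 mg/L.
Correct the yield for decay: Y_obs = Y/(1 + k_d θ_c) = 0.411 / (1 + 0.118 × 16.0) = 0.411 / 2.888 = 0.1423.
ΔS = 152 − 4.20 = 147.8 mg/L, so the substrate removal rate is 2840 × 147.8/1000 = 419.8 kg bCOD/d.
So the net sludge growth is P_X = 0.1423 × 419.8 = 59.74 kg VSS/d.

P_X ≈ 59.7 kg VSS/d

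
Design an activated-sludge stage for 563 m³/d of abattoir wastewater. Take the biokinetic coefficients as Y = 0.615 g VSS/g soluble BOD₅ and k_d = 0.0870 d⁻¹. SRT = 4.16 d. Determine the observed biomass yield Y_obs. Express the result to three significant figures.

Observed yield with endogenous decay: Y_obs = Y / (1 + k_d·θ_c) = 0.615 / (1 + 0.0870 × 4.16) = 0.615 / 1.362 = 0.4516 g VSS/g soluble BOD₅.

Y_obs ≈ 0.452 g VSS/g soluble BOD₅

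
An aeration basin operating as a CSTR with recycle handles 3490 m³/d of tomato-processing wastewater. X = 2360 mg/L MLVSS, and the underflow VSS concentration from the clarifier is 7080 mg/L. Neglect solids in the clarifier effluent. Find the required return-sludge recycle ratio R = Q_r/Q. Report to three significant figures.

R ≈ 0.500

Mass balance around the secondary clarifier (neglecting effluent solids): R = X / (X_r − X) = 2360 / (7080 − 2360) = 0.5000.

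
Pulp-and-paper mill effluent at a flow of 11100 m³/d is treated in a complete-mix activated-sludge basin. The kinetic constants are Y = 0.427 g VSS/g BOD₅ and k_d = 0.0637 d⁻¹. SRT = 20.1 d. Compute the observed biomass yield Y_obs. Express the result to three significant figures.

Correct the yield for decay: Y_obs = Y/(1 + k_d θ_c) = 0.427 / (1 + 0.0637 × 20.1) = 0.427 / 2.280 = 0.1873.

Y_obs ≈ 0.187 g VSS/g BOD₅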